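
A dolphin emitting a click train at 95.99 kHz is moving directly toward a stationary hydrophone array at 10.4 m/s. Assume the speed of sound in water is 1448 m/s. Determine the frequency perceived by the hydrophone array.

96.7 kHz

With the source moving toward a stationary observer, f' = f · v/(v − v_s).
f' = 95.99 × 1448/(1448 − 10.4) = 95.99 × 1448/1438 ≈ 96.7 kHz.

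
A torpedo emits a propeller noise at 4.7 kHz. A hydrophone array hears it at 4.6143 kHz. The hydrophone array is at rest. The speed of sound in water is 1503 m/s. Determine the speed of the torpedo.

28 m/s

f' < f, so the torpedo is receding.
f' = f · v/(v + v_s) ⇒ v_s = v · |1 − f/f'|.
v_s = 1503 × |1 − 4.7/4.6143| = 1503 × 0.01857 ≈ 28 m/s.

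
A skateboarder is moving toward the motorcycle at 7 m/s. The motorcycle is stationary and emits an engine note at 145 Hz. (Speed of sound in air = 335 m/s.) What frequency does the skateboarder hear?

148 Hz

Moving observer, stationary source: f' = f · (v + v_o)/v.
f' = 145 × (335 + 7)/335 = 145 × 342/335 ≈ 148 Hz.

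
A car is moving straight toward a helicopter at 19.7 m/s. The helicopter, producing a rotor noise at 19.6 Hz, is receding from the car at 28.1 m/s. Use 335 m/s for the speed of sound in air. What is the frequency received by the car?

19.1 Hz

Both move, so f' = f · (v + v_o)/(v + v_s).
f' = 19.6 × (335 + 19.7)/(335 + 28.1) = 19.6 × 354.7/363.1 ≈ 19.1 Hz.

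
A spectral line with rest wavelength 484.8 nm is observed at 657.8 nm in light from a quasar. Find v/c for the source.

0.296c

λ'/λ₀ = 1.3568 > 1 (redshift), so the source is receding.
λ'/λ₀ = √((1 + β)/(1 − β)) for a receding source ⇒ β = (r² − 1)/(r² + 1) with r = λ'/λ₀.
β = (1.8410 − 1)/(1.8410 + 1) ≈ 0.296.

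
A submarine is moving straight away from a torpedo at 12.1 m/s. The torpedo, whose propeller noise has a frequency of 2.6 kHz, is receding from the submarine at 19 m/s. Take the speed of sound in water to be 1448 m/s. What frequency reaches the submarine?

2.54 kHz

General Doppler shift: f' = f · (v − v_o)/(v + v_s).
f' = 2.6 × (1448 − 12.1)/(1448 + 19) = 2.6 × 1435.9/1467 ≈ 2.54 kHz.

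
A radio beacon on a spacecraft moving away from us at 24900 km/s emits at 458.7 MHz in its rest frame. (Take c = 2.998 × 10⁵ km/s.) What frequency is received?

422.1 MHz

β = v/c = 24900/299800 = 0.0831.
Relativistic Doppler for frequency: f' = f₀ · √((1 − β)/(1 + β)).
f' = 458.7 × √(0.9169/1.0831) = 458.7 × 0.92012 ≈ 422.1 MHz.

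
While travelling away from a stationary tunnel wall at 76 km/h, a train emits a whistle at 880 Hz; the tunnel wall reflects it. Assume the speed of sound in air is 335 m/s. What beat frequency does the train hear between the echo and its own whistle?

104 Hz

76 km/h = 21.11 m/s.
The tunnel wall receives the sound from a moving source: f₁ = f₀ · v/(v + v_e) = 880 × 335/356.11 ≈ 827.8 Hz.
On the return leg the train is a moving observer: f₂ = f₁ · (v − v_e)/v = 827.8 × 313.89/335 ≈ 775.7 Hz.
Equivalently f₂ = f₀ · (v − v_e)/(v + v_e).
Beat against the emitted tone: |f₂ − f₀| = 2v_e·f₀/(v + v_e) = 2 × 21.11 × 880/356.11 ≈ 104 Hz.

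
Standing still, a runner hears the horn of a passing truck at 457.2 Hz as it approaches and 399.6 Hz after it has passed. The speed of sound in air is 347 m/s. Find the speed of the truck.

f₁/f₂ = (v + v_s)/(v − v_s), so v_s = v · (f₁ − f₂)/(f₁ + f₂).
v_s = 347 × (457.2 − 399.6)/(457.2 + 399.6) = 347 × 57.6/856.8 ≈ 23.3 m/s.

23.3 m/s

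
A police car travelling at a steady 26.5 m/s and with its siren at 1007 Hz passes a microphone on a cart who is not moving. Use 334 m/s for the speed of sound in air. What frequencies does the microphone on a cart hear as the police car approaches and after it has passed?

1094 Hz approaching; 933 Hz receding

Approaching: f₁ = f · v/(v − v_s) = 1007 × 334/307.5 ≈ 1094 Hz.
Receding: f₂ = f · v/(v + v_s) = 1007 × 334/360.5 ≈ 933 Hz.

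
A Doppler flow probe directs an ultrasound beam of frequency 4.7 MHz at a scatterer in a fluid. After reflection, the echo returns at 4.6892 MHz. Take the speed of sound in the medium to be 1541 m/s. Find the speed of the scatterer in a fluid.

1.77 m/s

Double Doppler shift off a moving reflector: f₂ = f₀ · (v + u)/(v − u) (u > 0 toward emitter).
Rearranging, u = v · (f₂ − f₀)/(f₂ + f₀) = 1541 × -0.0108/9.3892 ≈ -1.77 m/s.
So the scatterer in a fluid is moving at 1.77 m/s away from the emitter.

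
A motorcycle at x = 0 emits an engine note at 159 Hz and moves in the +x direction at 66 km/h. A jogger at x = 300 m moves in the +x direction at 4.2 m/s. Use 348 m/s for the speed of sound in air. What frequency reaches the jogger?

166 Hz

66 km/h = 18.33 m/s.
The observer lies on the +x side, so the source is heading toward the observer and the observer is heading away from the source.
With source approaching and observer receding, f' = f · (v − v_o)/(v − v_s).
f' = 159 × (348 − 4.2)/(348 − 18.33) = 159 × 343.8/329.67 ≈ 166 Hz.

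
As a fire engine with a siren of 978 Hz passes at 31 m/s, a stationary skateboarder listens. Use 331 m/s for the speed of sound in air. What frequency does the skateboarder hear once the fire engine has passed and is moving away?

894 Hz

Receding: f₂ = f · v/(v + v_s) = 978 × 331/362 ≈ 894 Hz.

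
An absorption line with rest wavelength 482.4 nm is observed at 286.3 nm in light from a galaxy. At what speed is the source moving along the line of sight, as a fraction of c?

λ'/λ₀ = 0.5935 < 1 (blueshift), so the source is approaching.
λ'/λ₀ = √((1 − β)/(1 + β)) for an approaching source ⇒ β = (1 − r²)/(1 + r²) with r = λ'/λ₀.
β = (1 − 0.3522)/(1 + 0.3522) ≈ 0.479.

0.479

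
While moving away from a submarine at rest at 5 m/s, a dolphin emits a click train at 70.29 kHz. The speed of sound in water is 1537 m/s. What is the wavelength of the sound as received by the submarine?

With the source moving away from a stationary observer, f' = f · v/(v + v_s).
f' = 70.29 × 1537/(1537 + 5) ≈ 70.1 kHz.
λ' = v/f' = 1537/70062.1 ≈ 2.2 cm.

2.2 cm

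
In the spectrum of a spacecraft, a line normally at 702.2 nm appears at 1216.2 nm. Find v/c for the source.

0.500c

λ'/λ₀ = 1.7320 > 1 (redshift), so the source is receding.
λ'/λ₀ = √((1 + β)/(1 − β)) for a receding source ⇒ β = (r² − 1)/(r² + 1) with r = λ'/λ₀.
β = (2.9998 − 1)/(2.9998 + 1) ≈ 0.500.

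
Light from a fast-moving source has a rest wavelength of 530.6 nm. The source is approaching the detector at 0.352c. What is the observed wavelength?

367.3 nm

Relativistic Doppler for wavelength: λ' = λ₀ · √((1 − β)/(1 + β)).
λ' = 530.6 × √(0.6480/1.3520) = 530.6 × 0.69231 ≈ 367.3 nm.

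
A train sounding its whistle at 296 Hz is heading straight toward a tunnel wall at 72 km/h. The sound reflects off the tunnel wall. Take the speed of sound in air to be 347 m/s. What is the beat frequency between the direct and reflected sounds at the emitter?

36.2 Hz

72 km/h = 20 m/s.
The tunnel wall receives the sound from a moving source: f₁ = f₀ · v/(v − v_e) = 296 × 347/327 ≈ 314.1 Hz.
On the return leg the train is a moving observer: f₂ = f₁ · (v + v_e)/v = 314.1 × 367/347 ≈ 332.2 Hz.
Equivalently f₂ = f₀ · (v + v_e)/(v − v_e).
Beat against the emitted tone: |f₂ − f₀| = 2v_e·f₀/(v − v_e) = 2 × 20 × 296/327 ≈ 36.2 Hz.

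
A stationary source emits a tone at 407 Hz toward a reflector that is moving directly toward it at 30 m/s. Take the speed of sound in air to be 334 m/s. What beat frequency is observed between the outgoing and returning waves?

80 Hz

At the reflector (a moving observer), f₁ = f₀ · (v + u)/v = 407 × 364/334 ≈ 443.6 Hz.
The reflection then acts as a moving source: f₂ = f₁ · v/(v − u) ≈ 487.3 Hz.
Equivalently f₂ = f₀ · (v + u)/(v − u).
Beat frequency: |f₂ − f₀| = 2u·f₀/(v − u) = 2 × 30 × 407/304 ≈ 80 Hz.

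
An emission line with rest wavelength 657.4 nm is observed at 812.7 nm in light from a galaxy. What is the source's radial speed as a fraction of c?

λ'/λ₀ = 1.2362 > 1 (redshift), so the source is receding.
λ'/λ₀ = √((1 + β)/(1 − β)) for a receding source ⇒ β = (r² − 1)/(r² + 1) with r = λ'/λ₀.
β = (1.5283 − 1)/(1.5283 + 1) ≈ 0.209.

0.209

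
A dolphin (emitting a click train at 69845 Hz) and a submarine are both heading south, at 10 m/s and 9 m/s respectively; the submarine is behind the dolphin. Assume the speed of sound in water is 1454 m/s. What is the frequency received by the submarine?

69797 Hz

The submarine is behind, so the dolphin is moving away from it while the submarine is moving toward the dolphin.
General Doppler shift: f' = f · (v + v_o)/(v + v_s).
f' = 69845 × (1454 + 9)/(1454 + 10) = 69845 × 1463/1464 ≈ 69797 Hz.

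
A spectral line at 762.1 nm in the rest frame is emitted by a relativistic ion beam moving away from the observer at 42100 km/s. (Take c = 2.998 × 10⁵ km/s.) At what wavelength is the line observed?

877.8 nm

β = v/c = 42100/299800 = 0.1404.
Relativistic Doppler for wavelength: λ' = λ₀ · √((1 + β)/(1 − β)).
λ' = 762.1 × √(1.1404/0.8596) = 762.1 × 1.15184 ≈ 877.8 nm.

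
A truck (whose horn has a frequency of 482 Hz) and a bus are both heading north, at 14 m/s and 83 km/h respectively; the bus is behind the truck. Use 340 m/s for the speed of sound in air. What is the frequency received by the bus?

83 km/h = 23.06 m/s.
The bus is behind, so the truck is moving away from it while the bus is moving toward the truck.
General Doppler shift: f' = f · (v + v_o)/(v + v_s).
f' = 482 × (340 + 23.06)/(340 + 14) = 482 × 363.06/354 ≈ 494 Hz.

494 Hz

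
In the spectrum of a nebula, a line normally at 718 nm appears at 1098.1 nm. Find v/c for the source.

0.401c

λ'/λ₀ = 1.5294 > 1 (redshift), so the source is receding.
λ'/λ₀ = √((1 + β)/(1 − β)) for a receding source ⇒ β = (r² − 1)/(r² + 1) with r = λ'/λ₀.
β = (2.3390 − 1)/(2.3390 + 1) ≈ 0.401.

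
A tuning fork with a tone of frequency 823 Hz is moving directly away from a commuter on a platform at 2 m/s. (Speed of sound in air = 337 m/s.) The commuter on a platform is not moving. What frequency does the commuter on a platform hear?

818 Hz

Moving source, stationary observer: f' = f · v/(v + v_s) since the source is receding.
f' = 823 × 337/(337 + 2) = 823 × 337/339 ≈ 818 Hz.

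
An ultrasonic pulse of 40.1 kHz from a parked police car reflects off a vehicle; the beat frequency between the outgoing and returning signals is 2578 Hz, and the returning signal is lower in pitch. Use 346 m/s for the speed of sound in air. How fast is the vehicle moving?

11.5 m/s

Double Doppler shift off a moving reflector: f₂ = f₀ · (v + u)/(v − u) (u > 0 toward emitter).
Returning signal is lower, so f₂ = f₀ − Δf = 40100 − 2578 = 37522 Hz.
Rearranging, u = v · (f₂ − f₀)/(f₂ + f₀) = 346 × -2578/77622 ≈ -11.5 m/s.
So the vehicle is moving at 11.5 m/s away from the emitter.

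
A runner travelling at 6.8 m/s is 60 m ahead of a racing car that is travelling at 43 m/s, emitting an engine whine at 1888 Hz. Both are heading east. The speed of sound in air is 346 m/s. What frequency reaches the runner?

The runner is ahead, so the racing car is moving toward it while the runner is moving away from the racing car.
With source approaching and observer receding, f' = f · (v − v_o)/(v − v_s).
f' = 1888 × (346 − 6.8)/(346 − 43) = 1888 × 339.2/303 ≈ 2114 Hz.

2114 Hz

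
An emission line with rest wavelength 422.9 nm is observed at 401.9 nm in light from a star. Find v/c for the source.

0.051

λ'/λ₀ = 0.9503 < 1 (blueshift), so the source is approaching.
λ'/λ₀ = √((1 − β)/(1 + β)) for an approaching source ⇒ β = (1 − r²)/(1 + r²) with r = λ'/λ₀.
β = (1 − 0.9032)/(1 + 0.9032) ≈ 0.051.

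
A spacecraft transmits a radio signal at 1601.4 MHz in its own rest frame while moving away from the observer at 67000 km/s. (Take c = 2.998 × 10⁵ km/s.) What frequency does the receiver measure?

β = v/c = 67000/299800 = 0.2235.
Relativistic Doppler for frequency: f' = f₀ · √((1 − β)/(1 + β)).
f' = 1601.4 × √(0.7765/1.2235) = 1601.4 × 0.79667 ≈ 1275.8 MHz.

1275.8 MHz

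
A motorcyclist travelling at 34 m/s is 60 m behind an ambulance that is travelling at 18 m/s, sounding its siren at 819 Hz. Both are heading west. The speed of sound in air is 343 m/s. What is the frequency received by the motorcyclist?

855 Hz

The motorcyclist is behind, so the ambulance is moving away from it while the motorcyclist is moving toward the ambulance.
With source receding and observer approaching, f' = f · (v + v_o)/(v + v_s).
f' = 819 × (343 + 34)/(343 + 18) = 819 × 377/361 ≈ 855 Hz.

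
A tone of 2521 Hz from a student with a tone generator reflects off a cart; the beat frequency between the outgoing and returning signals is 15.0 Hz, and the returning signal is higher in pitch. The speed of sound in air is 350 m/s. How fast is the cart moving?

1.04 m/s

Double Doppler shift off a moving reflector: f₂ = f₀ · (v + u)/(v − u) (u > 0 toward emitter).
Returning signal is higher, so f₂ = f₀ + Δf = 2521 + 15 = 2536 Hz.
Rearranging, u = v · (f₂ − f₀)/(f₂ + f₀) = 350 × 15/5057 ≈ 1.04 m/s.
So the cart is moving at 1.04 m/s toward the emitter.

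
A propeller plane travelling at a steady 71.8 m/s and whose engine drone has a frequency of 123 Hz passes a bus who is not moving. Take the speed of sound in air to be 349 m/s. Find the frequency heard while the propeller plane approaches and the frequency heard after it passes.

Approaching: f₁ = f · v/(v − v_s) = 123 × 349/277.2 ≈ 155 Hz.
Receding: f₂ = f · v/(v + v_s) = 123 × 349/420.8 ≈ 102 Hz.

155 Hz approaching; 102 Hz receding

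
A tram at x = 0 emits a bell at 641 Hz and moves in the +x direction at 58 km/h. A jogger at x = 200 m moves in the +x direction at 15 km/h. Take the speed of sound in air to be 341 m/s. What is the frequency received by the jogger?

58 km/h = 16.11 m/s; 15 km/h = 4.167 m/s.
The observer lies on the +x side, so the source is heading toward the observer and the observer is heading away from the source.
Both move, so f' = f · (v − v_o)/(v − v_s).
f' = 641 × (341 − 4.167)/(341 − 16.11) = 641 × 336.83/324.89 ≈ 665 Hz.

665 Hz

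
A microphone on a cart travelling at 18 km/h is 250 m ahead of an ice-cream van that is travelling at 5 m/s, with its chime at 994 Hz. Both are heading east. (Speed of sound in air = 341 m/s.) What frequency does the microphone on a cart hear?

18 km/h = 5 m/s.
The microphone on a cart is ahead, so the ice-cream van is moving toward it while the microphone on a cart is moving away from the ice-cream van.
With source approaching and observer receding, f' = f · (v − v_o)/(v − v_s).
f' = 994 × (341 − 5)/(341 − 5) = 994 × 336/336 ≈ 994 Hz.

994 Hz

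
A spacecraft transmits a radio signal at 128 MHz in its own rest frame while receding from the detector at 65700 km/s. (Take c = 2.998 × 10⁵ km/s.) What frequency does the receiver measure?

β = v/c = 65700/299800 = 0.2191.
Relativistic Doppler for frequency: f' = f₀ · √((1 − β)/(1 + β)).
f' = 128 × √(0.7809/1.2191) = 128 × 0.80031 ≈ 102.4 MHz.

102.4 MHz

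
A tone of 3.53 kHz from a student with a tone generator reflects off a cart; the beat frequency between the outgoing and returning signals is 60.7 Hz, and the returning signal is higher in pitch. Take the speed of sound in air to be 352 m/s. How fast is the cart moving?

Double Doppler shift off a moving reflector: f₂ = f₀ · (v + u)/(v − u) (u > 0 toward emitter).
Returning signal is higher, so f₂ = f₀ + Δf = 3530 + 60.7 = 3590.7 Hz.
Rearranging, u = v · (f₂ − f₀)/(f₂ + f₀) = 352 × 60.7/7120.7 ≈ 3.0 m/s.
So the cart is moving at 3.0 m/s toward the emitter.

3.0 m/s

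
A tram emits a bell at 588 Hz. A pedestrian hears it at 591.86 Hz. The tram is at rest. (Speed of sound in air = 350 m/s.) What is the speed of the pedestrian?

f' > f, so the pedestrian is approaching.
f' = f · (v + v_o)/v ⇒ v_o = v · |f'/f − 1|.
v_o = 350 × |591.86/588 − 1| = 350 × 0.006565 ≈ 2.30 m/s.

2.30 m/s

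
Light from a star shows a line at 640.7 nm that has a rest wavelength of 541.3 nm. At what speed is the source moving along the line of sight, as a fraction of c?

0.167

λ'/λ₀ = 1.1836 > 1 (redshift), so the source is receding.
λ'/λ₀ = √((1 + β)/(1 − β)) for a receding source ⇒ β = (r² − 1)/(r² + 1) with r = λ'/λ₀.
β = (1.4010 − 1)/(1.4010 + 1) ≈ 0.167.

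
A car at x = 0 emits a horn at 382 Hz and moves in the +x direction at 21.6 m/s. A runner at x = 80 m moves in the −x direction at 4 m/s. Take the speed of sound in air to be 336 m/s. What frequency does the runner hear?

The observer lies on the +x side, so the source is heading toward the observer and the observer is heading toward the source.
General Doppler shift: f' = f · (v + v_o)/(v − v_s).
f' = 382 × (336 + 4)/(336 − 21.6) = 382 × 340/314.4 ≈ 413 Hz.

413 Hz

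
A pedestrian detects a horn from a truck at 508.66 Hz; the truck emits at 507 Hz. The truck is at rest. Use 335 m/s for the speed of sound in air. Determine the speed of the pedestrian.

1.10 m/s

f' > f, so the pedestrian is approaching.
f' = f · (v + v_o)/v ⇒ v_o = v · |f'/f − 1|.
v_o = 335 × |508.66/507 − 1| = 335 × 0.003274 ≈ 1.10 m/s.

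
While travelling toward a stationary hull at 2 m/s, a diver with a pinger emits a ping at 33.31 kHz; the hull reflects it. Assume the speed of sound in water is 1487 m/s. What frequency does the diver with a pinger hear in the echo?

33.4 kHz

The hull receives the sound from a moving source: f₁ = f₀ · v/(v − v_e) = 33.31 × 1487/1485 ≈ 33.4 kHz.
On the return leg the diver with a pinger is a moving observer: f₂ = f₁ · (v + v_e)/v = 33.4 × 1489/1487 ≈ 33.4 kHz.
Equivalently f₂ = f₀ · (v + v_e)/(v − v_e).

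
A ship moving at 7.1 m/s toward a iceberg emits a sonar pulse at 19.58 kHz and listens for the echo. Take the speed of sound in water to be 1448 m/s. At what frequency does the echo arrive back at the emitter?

19.77 kHz

The iceberg receives the sound from a moving source: f₁ = f₀ · v/(v − v_e) = 19.58 × 1448/1440.9 ≈ 19.68 kHz.
On the return leg the ship is a moving observer: f₂ = f₁ · (v + v_e)/v = 19.68 × 1455.1/1448 ≈ 19.77 kHz.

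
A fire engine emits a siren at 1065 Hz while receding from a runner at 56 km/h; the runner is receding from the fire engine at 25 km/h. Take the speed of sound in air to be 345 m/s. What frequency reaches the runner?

56 km/h = 15.56 m/s; 25 km/h = 6.944 m/s.
General Doppler shift: f' = f · (v − v_o)/(v + v_s).
f' = 1065 × (345 − 6.944)/(345 + 15.56) = 1065 × 338.06/360.56 ≈ 999 Hz.

999 Hz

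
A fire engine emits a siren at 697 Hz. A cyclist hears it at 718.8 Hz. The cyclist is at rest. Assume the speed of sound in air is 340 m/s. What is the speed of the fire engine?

f' > f, so the fire engine is approaching.
f' = f · v/(v − v_s) ⇒ v_s = v · |1 − f/f'|.
v_s = 340 × |1 − 697/718.8| = 340 × 0.03033 ≈ 10.3 m/s.

10.3 m/s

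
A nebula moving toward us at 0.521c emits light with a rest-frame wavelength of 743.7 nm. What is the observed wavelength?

417.4 nm

Relativistic Doppler for wavelength: λ' = λ₀ · √((1 − β)/(1 + β)).
λ' = 743.7 × √(0.4790/1.5210) = 743.7 × 0.56118 ≈ 417.4 nm.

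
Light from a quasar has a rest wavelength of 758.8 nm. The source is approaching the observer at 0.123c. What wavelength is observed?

Relativistic Doppler for wavelength: λ' = λ₀ · √((1 − β)/(1 + β)).
λ' = 758.8 × √(0.8770/1.1230) = 758.8 × 0.88371 ≈ 670.6 nm.

670.6 nm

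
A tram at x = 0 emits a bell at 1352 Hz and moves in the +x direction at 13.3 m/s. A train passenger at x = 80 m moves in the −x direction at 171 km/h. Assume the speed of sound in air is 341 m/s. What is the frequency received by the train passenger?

1603 Hz

171 km/h = 47.5 m/s.
The observer lies on the +x side, so the source is heading toward the observer and the observer is heading toward the source.
General Doppler shift: f' = f · (v + v_o)/(v − v_s).
f' = 1352 × (341 + 47.5)/(341 − 13.3) = 1352 × 388.5/327.7 ≈ 1603 Hz.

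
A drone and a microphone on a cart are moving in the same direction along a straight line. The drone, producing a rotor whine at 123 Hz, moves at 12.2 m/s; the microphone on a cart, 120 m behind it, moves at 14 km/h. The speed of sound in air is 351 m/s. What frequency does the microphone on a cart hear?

14 km/h = 3.889 m/s.
The microphone on a cart is behind, so the drone is moving away from it while the microphone on a cart is moving toward the drone.
With source receding and observer approaching, f' = f · (v + v_o)/(v + v_s).
f' = 123 × (351 + 3.889)/(351 + 12.2) = 123 × 354.89/363.2 ≈ 120 Hz.

120 Hz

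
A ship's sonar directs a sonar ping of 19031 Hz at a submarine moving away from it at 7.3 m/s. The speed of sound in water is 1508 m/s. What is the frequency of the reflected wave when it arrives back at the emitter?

18848 Hz

At the submarine (a moving observer), f₁ = f₀ · (v − u)/v = 19031 × 1500.7/1508 ≈ 18939 Hz.
The reflection then acts as a moving source: f₂ = f₁ · v/(v + u) ≈ 18848 Hz.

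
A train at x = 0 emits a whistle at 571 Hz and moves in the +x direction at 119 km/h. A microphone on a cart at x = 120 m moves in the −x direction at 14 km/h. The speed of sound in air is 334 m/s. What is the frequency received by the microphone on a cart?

641 Hz

119 km/h = 33.06 m/s; 14 km/h = 3.889 m/s.
The observer lies on the +x side, so the source is heading toward the observer and the observer is heading toward the source.
With source approaching and observer approaching, f' = f · (v + v_o)/(v − v_s).
f' = 571 × (334 + 3.889)/(334 − 33.06) = 571 × 337.89/300.94 ≈ 641 Hz.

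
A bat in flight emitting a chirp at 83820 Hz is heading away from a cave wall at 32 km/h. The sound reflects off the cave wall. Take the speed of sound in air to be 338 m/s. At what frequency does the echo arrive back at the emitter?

79524 Hz

32 km/h = 8.889 m/s.
The cave wall receives the sound from a moving source: f₁ = f₀ · v/(v + v_e) = 83820 × 338/346.89 ≈ 81672 Hz.
On the return leg the bat in flight is a moving observer: f₂ = f₁ · (v − v_e)/v = 81672 × 329.11/338 ≈ 79524 Hz.
Equivalently f₂ = f₀ · (v − v_e)/(v + v_e).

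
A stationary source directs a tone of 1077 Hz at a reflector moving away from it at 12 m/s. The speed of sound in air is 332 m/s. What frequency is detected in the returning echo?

1002 Hz

The reflector first receives the wave as a moving observer: f₁ = f₀ · (v − u)/v = 1077 × (332 − 12)/332 ≈ 1038 Hz.
The reflection then acts as a moving source: f₂ = f₁ · v/(v + u) ≈ 1002 Hz.
Equivalently f₂ = f₀ · (v − u)/(v + u).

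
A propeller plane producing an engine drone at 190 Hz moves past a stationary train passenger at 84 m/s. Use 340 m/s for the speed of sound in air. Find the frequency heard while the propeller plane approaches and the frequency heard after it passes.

252 Hz approaching; 152 Hz receding

Approaching: f₁ = f · v/(v − v_s) = 190 × 340/256 ≈ 252 Hz.
Receding: f₂ = f · v/(v + v_s) = 190 × 340/424 ≈ 152 Hz.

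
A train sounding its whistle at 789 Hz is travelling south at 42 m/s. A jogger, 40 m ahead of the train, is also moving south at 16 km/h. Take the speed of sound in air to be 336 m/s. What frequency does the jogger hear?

890 Hz

16 km/h = 4.444 m/s.
The jogger is ahead, so the train is moving toward it while the jogger is moving away from the train.
Both move, so f' = f · (v − v_o)/(v − v_s).
f' = 789 × (336 − 4.444)/(336 − 42) = 789 × 331.56/294 ≈ 890 Hz.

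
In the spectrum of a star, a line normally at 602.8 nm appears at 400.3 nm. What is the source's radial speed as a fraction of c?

λ'/λ₀ = 0.6641 < 1 (blueshift), so the source is approaching.
λ'/λ₀ = √((1 − β)/(1 + β)) for an approaching source ⇒ β = (1 − r²)/(1 + r²) with r = λ'/λ₀.
β = (1 − 0.4410)/(1 + 0.4410) ≈ 0.388.

0.388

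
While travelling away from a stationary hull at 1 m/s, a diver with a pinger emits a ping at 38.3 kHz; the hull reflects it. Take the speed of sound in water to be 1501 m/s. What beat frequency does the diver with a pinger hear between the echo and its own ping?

51.0 Hz

The hull receives the sound from a moving source: f₁ = f₀ · v/(v + v_e) = 38.3 × 1501/1502 ≈ 38.2745 kHz.
On the return leg the diver with a pinger is a moving observer: f₂ = f₁ · (v − v_e)/v = 38.2745 × 1500/1501 ≈ 38.2490 kHz.
Beat against the emitted tone (with f₀ = 38300 Hz): |f₂ − f₀| = 2v_e·f₀/(v + v_e) = 2 × 1 × 38300/1502 ≈ 51.0 Hz.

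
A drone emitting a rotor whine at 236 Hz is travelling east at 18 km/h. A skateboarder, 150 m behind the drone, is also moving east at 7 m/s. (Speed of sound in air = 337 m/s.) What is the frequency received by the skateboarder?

237 Hz

18 km/h = 5 m/s.
The skateboarder is behind, so the drone is moving away from it while the skateboarder is moving toward the drone.
General Doppler shift: f' = f · (v + v_o)/(v + v_s).
f' = 236 × (337 + 7)/(337 + 5) = 236 × 344/342 ≈ 237 Hz.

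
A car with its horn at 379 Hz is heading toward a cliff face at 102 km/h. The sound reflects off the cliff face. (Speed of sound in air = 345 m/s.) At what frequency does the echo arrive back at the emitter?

102 km/h = 28.33 m/s.
The cliff face receives the sound from a moving source: f₁ = f₀ · v/(v − v_e) = 379 × 345/316.67 ≈ 413 Hz.
On the return leg the car is a moving observer: f₂ = f₁ · (v + v_e)/v = 413 × 373.33/345 ≈ 447 Hz.

447 Hz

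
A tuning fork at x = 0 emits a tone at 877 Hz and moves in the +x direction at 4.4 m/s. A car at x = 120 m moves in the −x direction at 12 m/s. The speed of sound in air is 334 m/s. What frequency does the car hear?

921 Hz

The observer lies on the +x side, so the source is heading toward the observer and the observer is heading toward the source.
Both move, so f' = f · (v + v_o)/(v − v_s).
f' = 877 × (334 + 12)/(334 − 4.4) = 877 × 346/329.6 ≈ 921 Hz.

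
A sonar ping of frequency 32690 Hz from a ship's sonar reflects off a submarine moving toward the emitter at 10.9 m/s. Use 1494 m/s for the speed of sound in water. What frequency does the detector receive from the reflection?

The submarine first receives the wave as a moving observer: f₁ = f₀ · (v + u)/v = 32690 × (1494 + 10.9)/1494 ≈ 32929 Hz.
The reflection then acts as a moving source: f₂ = f₁ · v/(v − u) ≈ 33171 Hz.

33171 Hz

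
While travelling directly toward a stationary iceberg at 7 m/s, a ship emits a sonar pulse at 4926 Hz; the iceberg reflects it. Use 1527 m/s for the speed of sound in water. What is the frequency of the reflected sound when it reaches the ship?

The iceberg receives the sound from a moving source: f₁ = f₀ · v/(v − v_e) = 4926 × 1527/1520 ≈ 4949 Hz.
On the return leg the ship is a moving observer: f₂ = f₁ · (v + v_e)/v = 4949 × 1534/1527 ≈ 4971 Hz.

4971 Hz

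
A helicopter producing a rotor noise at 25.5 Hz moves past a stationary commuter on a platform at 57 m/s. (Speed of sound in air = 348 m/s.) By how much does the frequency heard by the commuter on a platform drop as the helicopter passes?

Approaching: f₁ = f · v/(v − v_s) = 25.5 × 348/291 ≈ 30.49 Hz.
Receding: f₂ = f · v/(v + v_s) = 25.5 × 348/405 ≈ 21.91 Hz.
Drop: f₁ − f₂ = 2f·v·v_s/(v² − v_s²) = 2 × 25.5 × 348 × 57/(348² − 57²) ≈ 8.58 Hz.

8.58 Hz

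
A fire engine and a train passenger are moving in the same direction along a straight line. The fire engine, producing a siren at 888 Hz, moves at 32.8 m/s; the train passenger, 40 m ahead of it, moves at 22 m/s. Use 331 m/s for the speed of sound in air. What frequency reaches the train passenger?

920 Hz

The train passenger is ahead, so the fire engine is moving toward it while the train passenger is moving away from the fire engine.
With source approaching and observer receding, f' = f · (v − v_o)/(v − v_s).
f' = 888 × (331 − 22)/(331 − 32.8) = 888 × 309/298.2 ≈ 920 Hz.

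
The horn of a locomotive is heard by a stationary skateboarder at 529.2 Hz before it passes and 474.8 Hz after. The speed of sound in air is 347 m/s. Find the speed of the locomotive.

f₁/f₂ = (v + v_s)/(v − v_s), so v_s = v · (f₁ − f₂)/(f₁ + f₂).
v_s = 347 × (529.2 − 474.8)/(529.2 + 474.8) = 347 × 54.4/1004.0 ≈ 18.8 m/s.

18.8 m/s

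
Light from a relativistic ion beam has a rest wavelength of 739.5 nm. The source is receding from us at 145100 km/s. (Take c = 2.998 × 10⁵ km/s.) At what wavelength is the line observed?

β = v/c = 145100/299800 = 0.4840.
Relativistic Doppler for wavelength: λ' = λ₀ · √((1 + β)/(1 − β)).
λ' = 739.5 × √(1.4840/0.5160) = 739.5 × 1.69584 ≈ 1254.1 nm.

1254.1 nm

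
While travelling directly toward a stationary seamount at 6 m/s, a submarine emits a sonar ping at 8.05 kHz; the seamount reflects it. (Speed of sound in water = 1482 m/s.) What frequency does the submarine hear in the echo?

The seamount receives the sound from a moving source: f₁ = f₀ · v/(v − v_e) = 8.05 × 1482/1476 ≈ 8.08 kHz.
On the return leg the submarine is a moving observer: f₂ = f₁ · (v + v_e)/v = 8.08 × 1488/1482 ≈ 8.12 kHz.

8.12 kHz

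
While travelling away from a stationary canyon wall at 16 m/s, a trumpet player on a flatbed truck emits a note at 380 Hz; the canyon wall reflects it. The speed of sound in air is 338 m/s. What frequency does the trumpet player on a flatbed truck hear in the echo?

346 Hz

The canyon wall receives the sound from a moving source: f₁ = f₀ · v/(v + v_e) = 380 × 338/354 ≈ 363 Hz.
On the return leg the trumpet player on a flatbed truck is a moving observer: f₂ = f₁ · (v − v_e)/v = 363 × 322/338 ≈ 346 Hz.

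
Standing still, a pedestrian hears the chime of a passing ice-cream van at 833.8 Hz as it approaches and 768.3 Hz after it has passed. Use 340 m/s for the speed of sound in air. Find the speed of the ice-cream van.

f₁/f₂ = (v + v_s)/(v − v_s), so v_s = v · (f₁ − f₂)/(f₁ + f₂).
v_s = 340 × (833.8 − 768.3)/(833.8 + 768.3) = 340 × 65.5/1602.1 ≈ 13.9 m/s.

13.9 m/s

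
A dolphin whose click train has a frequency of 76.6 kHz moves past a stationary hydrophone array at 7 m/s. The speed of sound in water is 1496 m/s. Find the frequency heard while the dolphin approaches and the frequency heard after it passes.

Approaching: f₁ = f · v/(v − v_s) = 76.6 × 1496/1489 ≈ 77.0 kHz.
Receding: f₂ = f · v/(v + v_s) = 76.6 × 1496/1503 ≈ 76.2 kHz.

77.0 kHz approaching; 76.2 kHz receding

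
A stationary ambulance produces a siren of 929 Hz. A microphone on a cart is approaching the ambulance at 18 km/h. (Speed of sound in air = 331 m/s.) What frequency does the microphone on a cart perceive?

943 Hz

18 km/h = 5 m/s.
Only the observer moves, toward the source, so f' = f · (v + v_o)/v.
f' = 929 × (331 + 5)/331 = 929 × 336/331 ≈ 943 Hz.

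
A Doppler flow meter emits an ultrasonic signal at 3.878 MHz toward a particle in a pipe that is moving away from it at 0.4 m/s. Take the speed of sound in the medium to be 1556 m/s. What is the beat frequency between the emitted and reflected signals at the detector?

1993 Hz

The particle in a pipe first receives the wave as a moving observer: f₁ = f₀ · (v − u)/v = 3.878 × (1556 − 0.4)/1556 ≈ 3.877003 MHz.
The reflection then acts as a moving source: f₂ = f₁ · v/(v + u) ≈ 3.876007 MHz.
Equivalently f₂ = f₀ · (v − u)/(v + u).
Beat frequency (with f₀ = 3878000 Hz): |f₂ − f₀| = 2u·f₀/(v + u) = 2 × 0.4 × 3878000/1556.4 ≈ 1993 Hz.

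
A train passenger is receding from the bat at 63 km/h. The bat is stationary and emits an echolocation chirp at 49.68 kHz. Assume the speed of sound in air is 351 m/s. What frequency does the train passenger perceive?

63 km/h = 17.5 m/s.
Only the observer moves, away from the source, so f' = f · (v − v_o)/v.
f' = 49.68 × (351 − 17.5)/351 = 49.68 × 333.5/351 ≈ 47.2 kHz.

47.2 kHz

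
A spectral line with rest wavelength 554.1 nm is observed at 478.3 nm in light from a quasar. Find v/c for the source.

0.146c

λ'/λ₀ = 0.8632 < 1 (blueshift), so the source is approaching.
λ'/λ₀ = √((1 − β)/(1 + β)) for an approaching source ⇒ β = (1 − r²)/(1 + r²) with r = λ'/λ₀.
β = (1 − 0.7451)/(1 + 0.7451) ≈ 0.146.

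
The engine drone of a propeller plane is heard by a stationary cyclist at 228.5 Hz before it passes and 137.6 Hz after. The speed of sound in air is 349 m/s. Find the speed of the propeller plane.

87 m/s

f₁/f₂ = (v + v_s)/(v − v_s), so v_s = v · (f₁ − f₂)/(f₁ + f₂).
v_s = 349 × (228.5 − 137.6)/(228.5 + 137.6) = 349 × 90.9/366.1 ≈ 87 m/s.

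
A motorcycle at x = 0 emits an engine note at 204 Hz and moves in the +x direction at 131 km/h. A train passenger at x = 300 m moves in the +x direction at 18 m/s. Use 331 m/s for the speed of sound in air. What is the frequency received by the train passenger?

217 Hz

131 km/h = 36.39 m/s.
The observer lies on the +x side, so the source is heading toward the observer and the observer is heading away from the source.
Both move, so f' = f · (v − v_o)/(v − v_s).
f' = 204 × (331 − 18)/(331 − 36.39) = 204 × 313/294.61 ≈ 217 Hz.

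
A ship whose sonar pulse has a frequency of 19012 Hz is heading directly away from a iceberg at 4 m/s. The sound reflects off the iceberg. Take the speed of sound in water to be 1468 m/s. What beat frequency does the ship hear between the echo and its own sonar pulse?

The iceberg receives the sound from a moving source: f₁ = f₀ · v/(v + v_e) = 19012 × 1468/1472 ≈ 18960.3 Hz.
On the return leg the ship is a moving observer: f₂ = f₁ · (v − v_e)/v = 18960.3 × 1464/1468 ≈ 18908.7 Hz.
Beat against the emitted tone: |f₂ − f₀| = 2v_e·f₀/(v + v_e) = 2 × 4 × 19012/1472 ≈ 103 Hz.

103 Hz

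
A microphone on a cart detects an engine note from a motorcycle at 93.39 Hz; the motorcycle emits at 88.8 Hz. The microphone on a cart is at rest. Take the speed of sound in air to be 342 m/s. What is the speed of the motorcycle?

f' > f, so the motorcycle is approaching.
f' = f · v/(v − v_s) ⇒ v_s = v · |1 − f/f'|.
v_s = 342 × |1 − 88.8/93.39| = 342 × 0.04915 ≈ 16.8 m/s.

16.8 m/s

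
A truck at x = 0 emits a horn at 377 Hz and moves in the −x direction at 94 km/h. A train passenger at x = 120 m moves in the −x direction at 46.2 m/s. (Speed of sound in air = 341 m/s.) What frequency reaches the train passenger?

398 Hz

94 km/h = 26.11 m/s.
The observer lies on the +x side, so the source is heading away from the observer and the observer is heading toward the source.
Both move, so f' = f · (v + v_o)/(v + v_s).
f' = 377 × (341 + 46.2)/(341 + 26.11) = 377 × 387.2/367.11 ≈ 398 Hz.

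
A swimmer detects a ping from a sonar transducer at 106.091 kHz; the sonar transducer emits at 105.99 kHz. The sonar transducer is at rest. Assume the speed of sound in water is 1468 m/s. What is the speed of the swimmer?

f' > f, so the swimmer is approaching.
f' = f · (v + v_o)/v ⇒ v_o = v · |f'/f − 1|.
v_o = 1468 × |106.091/105.99 − 1| = 1468 × 0.0009529 ≈ 1.40 m/s.

1.40 m/s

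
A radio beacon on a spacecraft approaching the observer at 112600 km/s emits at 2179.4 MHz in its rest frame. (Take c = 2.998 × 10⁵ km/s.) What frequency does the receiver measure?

β = v/c = 112600/299800 = 0.3756.
Relativistic Doppler for frequency: f' = f₀ · √((1 + β)/(1 − β)).
f' = 2179.4 × √(1.3756/0.6244) = 2179.4 × 1.48425 ≈ 3234.8 MHz.

3234.8 MHz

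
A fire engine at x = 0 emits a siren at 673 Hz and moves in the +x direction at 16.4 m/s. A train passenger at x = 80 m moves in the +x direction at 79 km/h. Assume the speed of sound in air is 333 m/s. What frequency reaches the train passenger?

79 km/h = 21.94 m/s.
The observer lies on the +x side, so the source is heading toward the observer and the observer is heading away from the source.
Both move, so f' = f · (v − v_o)/(v − v_s).
f' = 673 × (333 − 21.94)/(333 − 16.4) = 673 × 311.06/316.6 ≈ 661 Hz.

661 Hz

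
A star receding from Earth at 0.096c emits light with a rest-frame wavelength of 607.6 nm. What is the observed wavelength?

Relativistic Doppler for wavelength: λ' = λ₀ · √((1 + β)/(1 − β)).
λ' = 607.6 × √(1.0960/0.9040) = 607.6 × 1.10109 ≈ 669.0 nm.

669.0 nm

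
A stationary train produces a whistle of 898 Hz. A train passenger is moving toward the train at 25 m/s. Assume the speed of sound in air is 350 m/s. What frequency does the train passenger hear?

Only the observer moves, toward the source, so f' = f · (v + v_o)/v.
f' = 898 × (350 + 25)/350 = 898 × 375/350 ≈ 962 Hz.

962 Hz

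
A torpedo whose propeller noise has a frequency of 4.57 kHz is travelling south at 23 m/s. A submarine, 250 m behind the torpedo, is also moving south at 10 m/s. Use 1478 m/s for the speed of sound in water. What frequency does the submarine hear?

The submarine is behind, so the torpedo is moving away from it while the submarine is moving toward the torpedo.
With source receding and observer approaching, f' = f · (v + v_o)/(v + v_s).
f' = 4.57 × (1478 + 10)/(1478 + 23) = 4.57 × 1488/1501 ≈ 4.53 kHz.

4.53 kHz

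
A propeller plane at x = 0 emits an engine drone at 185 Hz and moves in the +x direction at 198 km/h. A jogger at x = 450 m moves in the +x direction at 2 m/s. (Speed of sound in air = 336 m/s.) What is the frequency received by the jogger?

198 km/h = 55 m/s.
The observer lies on the +x side, so the source is heading toward the observer and the observer is heading away from the source.
With source approaching and observer receding, f' = f · (v − v_o)/(v − v_s).
f' = 185 × (336 − 2)/(336 − 55) = 185 × 334/281 ≈ 220 Hz.

220 Hz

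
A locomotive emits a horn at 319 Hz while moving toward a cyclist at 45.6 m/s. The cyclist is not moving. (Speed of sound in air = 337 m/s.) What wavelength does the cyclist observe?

91.3 cm

Moving source, stationary observer: f' = f · v/(v − v_s) since the source is approaching.
f' = 319 × 337/(337 − 45.6) ≈ 369 Hz.
λ' = v/f' = 337/368.919 ≈ 91.3 cm.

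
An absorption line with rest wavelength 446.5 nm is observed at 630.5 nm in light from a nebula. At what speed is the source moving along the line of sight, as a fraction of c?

λ'/λ₀ = 1.4121 > 1 (redshift), so the source is receding.
λ'/λ₀ = √((1 + β)/(1 − β)) for a receding source ⇒ β = (r² − 1)/(r² + 1) with r = λ'/λ₀.
β = (1.9940 − 1)/(1.9940 + 1) ≈ 0.332.

0.332c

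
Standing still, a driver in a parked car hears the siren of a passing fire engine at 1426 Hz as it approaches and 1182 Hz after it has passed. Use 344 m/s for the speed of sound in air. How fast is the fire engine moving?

f₁/f₂ = (v + v_s)/(v − v_s), so v_s = v · (f₁ − f₂)/(f₁ + f₂).
v_s = 344 × (1426 − 1182)/(1426 + 1182) = 344 × 244/2608 ≈ 32 m/s.

32 m/s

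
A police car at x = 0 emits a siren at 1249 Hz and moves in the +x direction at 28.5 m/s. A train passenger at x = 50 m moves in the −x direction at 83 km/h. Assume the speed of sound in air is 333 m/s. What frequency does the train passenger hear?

83 km/h = 23.06 m/s.
The observer lies on the +x side, so the source is heading toward the observer and the observer is heading toward the source.
Both move, so f' = f · (v + v_o)/(v − v_s).
f' = 1249 × (333 + 23.06)/(333 − 28.5) = 1249 × 356.06/304.5 ≈ 1460 Hz.

1460 Hz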